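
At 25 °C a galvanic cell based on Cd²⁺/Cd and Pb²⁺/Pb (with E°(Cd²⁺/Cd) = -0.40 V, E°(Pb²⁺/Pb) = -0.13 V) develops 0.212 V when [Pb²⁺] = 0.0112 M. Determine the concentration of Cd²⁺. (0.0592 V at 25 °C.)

From the Nernst equation, log Q = n(E° − E)/0.0592 = 2(0.27 − 0.212)/0.0592 = 1.959, so Q = 91.1.
With Q = [Cd²⁺]/[Pb²⁺] and the known concentrations, [Cd²⁺] in the numerator gives [Cd²⁺] = 1.0 M.

1.0 M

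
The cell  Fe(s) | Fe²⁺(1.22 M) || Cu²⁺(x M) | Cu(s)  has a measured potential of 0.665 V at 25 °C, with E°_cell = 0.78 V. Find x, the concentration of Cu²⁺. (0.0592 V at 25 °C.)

From the Nernst equation, log Q = n(E° − E)/0.0592 = 2(0.78 − 0.665)/0.0592 = 3.885, so Q = 7680.
With Q = [Fe²⁺]/[Cu²⁺] and the known concentrations, [Cu²⁺] in the denominator gives [Cu²⁺] = 1.6 × 10^-4 M.

1.6 × 10^-4 M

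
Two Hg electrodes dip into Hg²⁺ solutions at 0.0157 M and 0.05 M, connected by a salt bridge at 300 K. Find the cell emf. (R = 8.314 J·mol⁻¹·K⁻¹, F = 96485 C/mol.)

Both half-cells are Hg²⁺/Hg, so E°_cell = 0. The concentrated side is the cathode; the cell reaction moves Hg²⁺ from high to low concentration with n = 2.
Q = [Hg²⁺]_dilute/[Hg²⁺]_conc = 0.0157/0.05 = 0.314.
E = 0 − (RT/nF) ln Q = −((8.314×300)/(2×96485))(-1.158) = 0.0150 V.

0.015 V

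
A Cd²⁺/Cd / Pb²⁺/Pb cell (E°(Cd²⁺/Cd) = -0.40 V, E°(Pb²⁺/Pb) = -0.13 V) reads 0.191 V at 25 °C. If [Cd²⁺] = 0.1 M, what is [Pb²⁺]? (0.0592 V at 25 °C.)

From the Nernst equation, log Q = n(E° − E)/0.0592 = 2(0.27 − 0.191)/0.0592 = 2.669, so Q = 467.
With Q = [Cd²⁺]/[Pb²⁺] and the known concentrations, [Pb²⁺] in the denominator gives [Pb²⁺] = 2.1 × 10^-4 M.

2.1 × 10^-4 M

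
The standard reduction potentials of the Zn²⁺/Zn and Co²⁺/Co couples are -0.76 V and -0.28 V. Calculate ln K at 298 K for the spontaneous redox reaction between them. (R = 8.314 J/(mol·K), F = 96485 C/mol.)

ln K = 37.4

E°_cell = -0.28 − (-0.76) = 0.48 V, with n = 2 electrons transferred.
At equilibrium E = 0, so the Nernst equation gives ln K = nFE°/RT = (2)(96485)(0.48)/((8.314)(298)) = 37.39.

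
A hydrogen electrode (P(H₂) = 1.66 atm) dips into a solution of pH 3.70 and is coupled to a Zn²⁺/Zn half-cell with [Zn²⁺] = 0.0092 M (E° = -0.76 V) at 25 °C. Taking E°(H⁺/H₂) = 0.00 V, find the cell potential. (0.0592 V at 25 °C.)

The hydrogen couple is the cathode, so E°_cell = 0.76 V; n = 2.
[H⁺] = 10^(−3.70) = 2 × 10^-4 M, and Q = [Zn²⁺]·P(H₂) / [H⁺]^2 = 3.84 × 10^5.
E = E° − (0.0592/2) log Q = 0.76 − (0.0592/2)(5.584) = 0.595 V.

0.59 V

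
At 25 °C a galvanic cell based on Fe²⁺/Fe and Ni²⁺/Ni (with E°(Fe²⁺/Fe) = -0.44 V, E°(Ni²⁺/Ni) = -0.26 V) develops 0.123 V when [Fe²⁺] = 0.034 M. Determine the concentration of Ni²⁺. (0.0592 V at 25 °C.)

4 × 10^-4 M

From the Nernst equation, log Q = n(E° − E)/0.0592 = 2(0.18 − 0.123)/0.0592 = 1.926, so Q = 84.3.
With Q = [Fe²⁺]/[Ni²⁺] and the known concentrations, [Ni²⁺] in the denominator gives [Ni²⁺] = 4 × 10^-4 M.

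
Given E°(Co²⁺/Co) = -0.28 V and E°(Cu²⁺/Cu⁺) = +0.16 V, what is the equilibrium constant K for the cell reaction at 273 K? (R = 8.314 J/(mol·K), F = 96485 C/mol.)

E°_cell = +0.16 − (-0.28) = 0.44 V, with n = 2 electrons transferred.
At equilibrium E = 0, so the Nernst equation gives ln K = nFE°/RT = (2)(96485)(0.44)/((8.314)(273)) = 37.41.
K = e^37.41 = 1.8 × 10^16.

1.8 × 10^16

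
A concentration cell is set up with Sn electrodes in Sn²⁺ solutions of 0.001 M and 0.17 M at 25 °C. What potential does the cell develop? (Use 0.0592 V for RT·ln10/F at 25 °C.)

Both half-cells are Sn²⁺/Sn, so E°_cell = 0. The concentrated side is the cathode; the cell reaction moves Sn²⁺ from high to low concentration with n = 2.
Q = [Sn²⁺]_dilute/[Sn²⁺]_conc = 0.001/0.17 = 0.00588.
E = 0 − (0.0592/2) log Q = −(0.0592/2)(-2.230) = 0.0660 V.

0.066 V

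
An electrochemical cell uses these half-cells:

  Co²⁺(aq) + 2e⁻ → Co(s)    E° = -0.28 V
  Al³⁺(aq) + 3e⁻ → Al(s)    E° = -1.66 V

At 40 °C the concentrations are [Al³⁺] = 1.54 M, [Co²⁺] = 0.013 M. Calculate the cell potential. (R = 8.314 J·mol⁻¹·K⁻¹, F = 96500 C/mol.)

The Co²⁺/Co couple has the higher reduction potential and acts as the cathode, so E°_cell = -0.28 − (-1.66) = 1.38 V.
Balancing electrons gives n = 6; the reaction quotient is Q = [Al³⁺]^2/[Co²⁺]^3 = 1.08 × 10^6.
E = E° − (RT/nF) ln Q = 1.38 − (8.314×313)/(6×96500) × (13.892) = 1.380 − 0.062 = 1.318 V.

1.32 V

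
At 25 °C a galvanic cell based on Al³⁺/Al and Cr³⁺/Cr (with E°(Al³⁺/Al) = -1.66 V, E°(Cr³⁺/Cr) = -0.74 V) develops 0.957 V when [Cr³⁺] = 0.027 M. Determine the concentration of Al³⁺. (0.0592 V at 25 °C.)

From the Nernst equation, log Q = n(E° − E)/0.0592 = 3(0.92 − 0.957)/0.0592 = -1.875, so Q = 0.0133.
With Q = [Al³⁺]/[Cr³⁺] and the known concentrations, [Al³⁺] in the numerator gives [Al³⁺] = 3.6 × 10^-4 M.

3.6 × 10^-4 M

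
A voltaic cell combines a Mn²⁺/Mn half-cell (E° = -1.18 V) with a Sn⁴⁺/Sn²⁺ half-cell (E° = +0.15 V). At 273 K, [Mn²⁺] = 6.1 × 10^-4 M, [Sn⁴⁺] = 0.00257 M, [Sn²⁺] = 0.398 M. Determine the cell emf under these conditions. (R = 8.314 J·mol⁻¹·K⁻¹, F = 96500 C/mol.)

The Sn⁴⁺/Sn²⁺ couple has the higher reduction potential and acts as the cathode, so E°_cell = +0.15 − (-1.18) = 1.33 V.
Balancing electrons gives n = 2; the reaction quotient is Q = [Mn²⁺]·[Sn²⁺]/[Sn⁴⁺] = 0.0945.
E = E° − (RT/nF) ln Q = 1.33 − (8.314×273)/(2×96500) × (-2.360) = 1.330 + 0.028 = 1.358 V.

1.36 V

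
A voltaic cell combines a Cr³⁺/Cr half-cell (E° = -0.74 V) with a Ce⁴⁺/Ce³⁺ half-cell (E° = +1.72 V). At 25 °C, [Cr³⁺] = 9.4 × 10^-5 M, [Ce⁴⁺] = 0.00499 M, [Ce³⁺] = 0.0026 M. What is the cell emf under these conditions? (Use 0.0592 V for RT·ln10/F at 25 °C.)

2.56 V

The Ce⁴⁺/Ce³⁺ couple has the higher reduction potential and acts as the cathode, so E°_cell = +1.72 − (-0.74) = 2.46 V.
Balancing electrons gives n = 3; the reaction quotient is Q = [Cr³⁺]·[Ce³⁺]^3/[Ce⁴⁺]^3 = 1.33 × 10^-5.
At 25 °C, E = E° − (0.0592/n) log Q = 2.46 − (0.0592/3)(-4.876) = 2.460 + 0.096 = 2.556 V.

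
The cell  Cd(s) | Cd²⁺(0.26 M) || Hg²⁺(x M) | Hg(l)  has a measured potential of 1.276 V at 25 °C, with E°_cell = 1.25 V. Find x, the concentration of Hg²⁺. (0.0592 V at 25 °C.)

From the Nernst equation, log Q = n(E° − E)/0.0592 = 2(1.25 − 1.276)/0.0592 = -0.878, so Q = 0.132.
With Q = [Cd²⁺]/[Hg²⁺] and the known concentrations, [Hg²⁺] in the denominator gives [Hg²⁺] = 2.0 M.

2.0 M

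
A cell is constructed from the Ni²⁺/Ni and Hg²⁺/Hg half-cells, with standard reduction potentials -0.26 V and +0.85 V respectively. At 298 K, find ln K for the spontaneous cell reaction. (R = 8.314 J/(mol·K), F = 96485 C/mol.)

E°_cell = +0.85 − (-0.26) = 1.11 V, with n = 2 electrons transferred.
At equilibrium E = 0, so the Nernst equation gives ln K = nFE°/RT = (2)(96485)(1.11)/((8.314)(298)) = 86.45.

ln K = 86.5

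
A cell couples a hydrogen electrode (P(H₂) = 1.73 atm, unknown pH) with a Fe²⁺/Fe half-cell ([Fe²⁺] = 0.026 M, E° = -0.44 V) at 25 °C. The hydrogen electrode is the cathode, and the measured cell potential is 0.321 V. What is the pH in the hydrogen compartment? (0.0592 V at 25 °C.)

pH = 2.68

E°_cell = 0.44 V and n = 2.
log Q = n(E° − E)/0.0592 = 2×(0.44 − 0.321)/0.0592 = 4.020.
With Q = [Fe²⁺]·P(H₂) / [H⁺]^2, solving for [H⁺] gives log[H⁺] = -2.684, so pH = 2.68.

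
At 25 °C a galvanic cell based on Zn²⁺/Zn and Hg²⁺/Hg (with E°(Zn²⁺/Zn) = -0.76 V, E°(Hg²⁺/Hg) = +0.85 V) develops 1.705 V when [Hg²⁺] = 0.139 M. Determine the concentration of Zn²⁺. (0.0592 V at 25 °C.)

8.6 × 10^-5 M

From the Nernst equation, log Q = n(E° − E)/0.0592 = 2(1.61 − 1.705)/0.0592 = -3.209, so Q = 6.17 × 10^-4.
With Q = [Zn²⁺]/[Hg²⁺] and the known concentrations, [Zn²⁺] in the numerator gives [Zn²⁺] = 8.6 × 10^-5 M.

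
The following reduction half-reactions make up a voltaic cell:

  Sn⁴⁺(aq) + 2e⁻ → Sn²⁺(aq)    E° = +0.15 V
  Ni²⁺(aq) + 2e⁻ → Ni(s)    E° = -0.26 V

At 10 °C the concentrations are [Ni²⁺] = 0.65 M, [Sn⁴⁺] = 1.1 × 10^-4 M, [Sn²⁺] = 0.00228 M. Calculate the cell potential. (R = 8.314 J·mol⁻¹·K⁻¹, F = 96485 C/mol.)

The Sn⁴⁺/Sn²⁺ couple has the higher reduction potential and acts as the cathode, so E°_cell = +0.15 − (-0.26) = 0.41 V.
Balancing electrons gives n = 2; the reaction quotient is Q = [Ni²⁺]·[Sn²⁺]/[Sn⁴⁺] = 13.5.
E = E° − (RT/nF) ln Q = 0.41 − (8.314×283)/(2×96485) × (2.601) = 0.410 − 0.032 = 0.378 V.

0.378 V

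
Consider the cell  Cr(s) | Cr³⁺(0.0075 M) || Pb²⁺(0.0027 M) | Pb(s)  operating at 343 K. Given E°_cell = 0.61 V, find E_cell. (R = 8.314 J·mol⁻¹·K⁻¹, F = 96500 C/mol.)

Balancing electrons gives n = 6; the reaction quotient is Q = [Cr³⁺]^2/[Pb²⁺]^3 = 2860.
E = E° − (RT/nF) ln Q = 0.61 − (8.314×343)/(6×96500) × (7.958) = 0.610 − 0.039 = 0.571 V.

0.571 V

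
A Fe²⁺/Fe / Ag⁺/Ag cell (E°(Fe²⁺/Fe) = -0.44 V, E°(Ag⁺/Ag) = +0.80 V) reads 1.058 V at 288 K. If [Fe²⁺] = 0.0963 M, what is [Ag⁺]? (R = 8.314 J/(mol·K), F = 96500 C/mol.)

From the Nernst equation, ln Q = nF(E° − E)/RT = 2×96500×(1.24 − 1.058)/(8.314×288) = 14.670, so Q = 2.35 × 10^6.
With Q = [Fe²⁺]/[Ag⁺]^2 and the known concentrations, [Ag⁺]^2 in the denominator gives [Ag⁺] = 2 × 10^-4 M.

2 × 10^-4 M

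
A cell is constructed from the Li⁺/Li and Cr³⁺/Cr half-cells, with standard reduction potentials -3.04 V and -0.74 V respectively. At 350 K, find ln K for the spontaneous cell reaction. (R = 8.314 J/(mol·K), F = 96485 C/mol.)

ln K = 228.8

E°_cell = -0.74 − (-3.04) = 2.30 V, with n = 3 electrons transferred.
At equilibrium E = 0, so the Nernst equation gives ln K = nFE°/RT = (3)(96485)(2.30)/((8.314)(350)) = 228.79.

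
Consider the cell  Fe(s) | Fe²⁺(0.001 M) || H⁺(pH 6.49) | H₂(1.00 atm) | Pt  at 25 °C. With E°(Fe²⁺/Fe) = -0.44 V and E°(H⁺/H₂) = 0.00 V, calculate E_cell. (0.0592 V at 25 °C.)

0.14 V

The hydrogen couple is the cathode, so E°_cell = 0.44 V; n = 2.
[H⁺] = 10^(−6.49) = 3.2 × 10^-7 M, and Q = [Fe²⁺]·P(H₂) / [H⁺]^2 = 9.55 × 10^9.
E = E° − (0.0592/2) log Q = 0.44 − (0.0592/2)(9.980) = 0.145 V.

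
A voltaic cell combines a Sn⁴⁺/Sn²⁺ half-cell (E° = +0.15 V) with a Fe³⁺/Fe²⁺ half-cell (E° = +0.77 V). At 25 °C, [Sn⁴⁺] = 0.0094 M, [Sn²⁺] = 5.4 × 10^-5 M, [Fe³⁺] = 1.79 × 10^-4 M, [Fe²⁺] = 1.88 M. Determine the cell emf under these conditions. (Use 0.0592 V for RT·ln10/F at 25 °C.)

The Fe³⁺/Fe²⁺ couple has the higher reduction potential and acts as the cathode, so E°_cell = +0.77 − (+0.15) = 0.62 V.
Balancing electrons gives n = 2; the reaction quotient is Q = [Sn⁴⁺]·[Fe²⁺]^2/([Sn²⁺]·[Fe³⁺]^2) = 1.92 × 10^10.
At 25 °C, E = E° − (0.0592/n) log Q = 0.62 − (0.0592/2)(10.283) = 0.620 − 0.304 = 0.316 V.

0.316 V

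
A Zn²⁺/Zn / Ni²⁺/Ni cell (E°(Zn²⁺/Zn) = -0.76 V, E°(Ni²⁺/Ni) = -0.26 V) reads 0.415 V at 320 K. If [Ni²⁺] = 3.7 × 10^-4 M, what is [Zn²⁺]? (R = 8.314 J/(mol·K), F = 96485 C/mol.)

0.18 M

From the Nernst equation, ln Q = nF(E° − E)/RT = 2×96485×(0.50 − 0.415)/(8.314×320) = 6.165, so Q = 476.
With Q = [Zn²⁺]/[Ni²⁺] and the known concentrations, [Zn²⁺] in the numerator gives [Zn²⁺] = 0.18 M.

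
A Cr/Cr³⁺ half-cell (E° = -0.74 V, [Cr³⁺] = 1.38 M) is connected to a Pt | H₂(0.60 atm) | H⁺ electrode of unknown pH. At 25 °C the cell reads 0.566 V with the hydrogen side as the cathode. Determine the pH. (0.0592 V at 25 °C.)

E°_cell = 0.74 V and n = 6.
log Q = n(E° − E)/0.0592 = 6×(0.74 − 0.566)/0.0592 = 17.635.
With Q = [Cr³⁺]^2·P(H₂)^3 / [H⁺]^6, solving for [H⁺] gives log[H⁺] = -3.003, so pH = 3.00.

pH = 3.00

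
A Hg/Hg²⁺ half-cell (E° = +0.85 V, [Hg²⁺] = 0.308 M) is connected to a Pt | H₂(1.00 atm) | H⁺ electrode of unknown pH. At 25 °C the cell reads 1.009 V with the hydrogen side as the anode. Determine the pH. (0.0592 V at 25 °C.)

E°_cell = 0.85 V and n = 2.
log Q = n(E° − E)/0.0592 = 2×(0.85 − 1.009)/0.0592 = -5.372.
With Q = [H⁺]^2 / ([Hg²⁺]·P(H₂)), solving for [H⁺] gives log[H⁺] = -2.942, so pH = 2.94.

pH = 2.94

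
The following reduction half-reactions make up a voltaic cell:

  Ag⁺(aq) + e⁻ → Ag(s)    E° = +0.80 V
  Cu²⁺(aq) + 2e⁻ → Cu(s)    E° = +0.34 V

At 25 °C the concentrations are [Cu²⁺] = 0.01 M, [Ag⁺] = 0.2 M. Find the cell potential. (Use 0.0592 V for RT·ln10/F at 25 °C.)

The Ag⁺/Ag couple has the higher reduction potential and acts as the cathode, so E°_cell = +0.80 − (+0.34) = 0.46 V.
Balancing electrons gives n = 2; the reaction quotient is Q = [Cu²⁺]/[Ag⁺]^2 = 0.250.
At 25 °C, E = E° − (0.0592/n) log Q = 0.46 − (0.0592/2)(-0.602) = 0.460 + 0.018 = 0.478 V.

0.478 V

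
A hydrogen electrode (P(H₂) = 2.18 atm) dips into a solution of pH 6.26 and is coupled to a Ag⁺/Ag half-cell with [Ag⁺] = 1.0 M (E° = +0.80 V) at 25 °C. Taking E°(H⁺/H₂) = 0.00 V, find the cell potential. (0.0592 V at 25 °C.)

The Ag⁺/Ag couple is the cathode, so E°_cell = 0.80 V; n = 2.
[H⁺] = 10^(−6.26) = 5.5 × 10^-7 M, and Q = [H⁺]^2 / ([Ag⁺]^2·P(H₂)) = 1.39 × 10^-13.
E = E° − (0.0592/2) log Q = 0.80 − (0.0592/2)(-12.858) = 1.181 V.

1.18 V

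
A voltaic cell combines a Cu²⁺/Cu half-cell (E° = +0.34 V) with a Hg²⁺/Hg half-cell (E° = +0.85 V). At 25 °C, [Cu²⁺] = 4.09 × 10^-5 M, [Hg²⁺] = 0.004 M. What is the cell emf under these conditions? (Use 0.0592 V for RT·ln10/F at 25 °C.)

The Hg²⁺/Hg couple has the higher reduction potential and acts as the cathode, so E°_cell = +0.85 − (+0.34) = 0.51 V.
Balancing electrons gives n = 2; the reaction quotient is Q = [Cu²⁺]/[Hg²⁺] = 0.0102.
At 25 °C, E = E° − (0.0592/n) log Q = 0.51 − (0.0592/2)(-1.990) = 0.510 + 0.059 = 0.569 V.

0.569 V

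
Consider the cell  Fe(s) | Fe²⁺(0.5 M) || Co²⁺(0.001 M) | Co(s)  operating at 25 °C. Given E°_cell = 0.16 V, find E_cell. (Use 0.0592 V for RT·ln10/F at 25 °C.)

0.080 V

Balancing electrons gives n = 2; the reaction quotient is Q = [Fe²⁺]/[Co²⁺] = 500.
At 25 °C, E = E° − (0.0592/n) log Q = 0.16 − (0.0592/2)(2.699) = 0.160 − 0.080 = 0.080 V.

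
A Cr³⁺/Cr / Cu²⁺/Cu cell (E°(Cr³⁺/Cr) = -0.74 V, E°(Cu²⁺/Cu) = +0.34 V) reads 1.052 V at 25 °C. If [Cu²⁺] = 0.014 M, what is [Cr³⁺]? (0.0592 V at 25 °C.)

0.043 M

From the Nernst equation, log Q = n(E° − E)/0.0592 = 6(1.08 − 1.052)/0.0592 = 2.838, so Q = 688.
With Q = [Cr³⁺]^2/[Cu²⁺]^3 and the known concentrations, [Cr³⁺]^2 in the numerator gives [Cr³⁺] = 0.043 M.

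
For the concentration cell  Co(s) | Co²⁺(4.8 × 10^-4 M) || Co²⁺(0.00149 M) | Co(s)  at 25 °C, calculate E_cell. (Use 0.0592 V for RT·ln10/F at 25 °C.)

Both half-cells are Co²⁺/Co, so E°_cell = 0. The concentrated side is the cathode; the cell reaction moves Co²⁺ from high to low concentration with n = 2.
Q = [Co²⁺]_dilute/[Co²⁺]_conc = 4.8 × 10^-4/0.00149 = 0.322.
E = 0 − (0.0592/2) log Q = −(0.0592/2)(-0.492) = 0.0146 V.

0.015 V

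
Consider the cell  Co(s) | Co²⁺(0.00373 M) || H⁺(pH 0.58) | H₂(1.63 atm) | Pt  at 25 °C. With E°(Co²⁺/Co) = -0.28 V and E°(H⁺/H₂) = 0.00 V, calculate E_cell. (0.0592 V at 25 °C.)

The hydrogen couple is the cathode, so E°_cell = 0.28 V; n = 2.
[H⁺] = 10^(−0.58) = 0.26 M, and Q = [Co²⁺]·P(H₂) / [H⁺]^2 = 0.0879.
E = E° − (0.0592/2) log Q = 0.28 − (0.0592/2)(-1.056) = 0.311 V.

0.31 V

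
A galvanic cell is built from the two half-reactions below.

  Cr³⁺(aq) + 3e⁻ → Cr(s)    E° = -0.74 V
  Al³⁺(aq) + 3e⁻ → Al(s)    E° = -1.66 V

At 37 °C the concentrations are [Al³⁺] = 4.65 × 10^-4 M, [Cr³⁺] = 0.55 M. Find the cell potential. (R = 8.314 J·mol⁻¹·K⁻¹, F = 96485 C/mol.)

The Cr³⁺/Cr couple has the higher reduction potential and acts as the cathode, so E°_cell = -0.74 − (-1.66) = 0.92 V.
Balancing electrons gives n = 3; the reaction quotient is Q = [Al³⁺]/[Cr³⁺] = 8.45 × 10^-4.
E = E° − (RT/nF) ln Q = 0.92 − (8.314×310)/(3×96485) × (-7.076) = 0.920 + 0.063 = 0.983 V.

0.983 V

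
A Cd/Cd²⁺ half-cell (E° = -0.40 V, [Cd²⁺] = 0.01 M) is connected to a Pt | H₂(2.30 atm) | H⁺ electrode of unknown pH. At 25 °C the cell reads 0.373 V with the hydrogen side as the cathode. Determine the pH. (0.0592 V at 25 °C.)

pH = 1.28

E°_cell = 0.40 V and n = 2.
log Q = n(E° − E)/0.0592 = 2×(0.40 − 0.373)/0.0592 = 0.912.
With Q = [Cd²⁺]·P(H₂) / [H⁺]^2, solving for [H⁺] gives log[H⁺] = -1.275, so pH = 1.28.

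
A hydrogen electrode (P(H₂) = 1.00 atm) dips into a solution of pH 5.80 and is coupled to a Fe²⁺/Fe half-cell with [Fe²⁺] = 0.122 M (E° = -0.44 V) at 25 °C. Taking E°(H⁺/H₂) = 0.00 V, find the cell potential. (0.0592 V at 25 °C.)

The hydrogen couple is the cathode, so E°_cell = 0.44 V; n = 2.
[H⁺] = 10^(−5.80) = 1.6 × 10^-6 M, and Q = [Fe²⁺]·P(H₂) / [H⁺]^2 = 4.86 × 10^10.
E = E° − (0.0592/2) log Q = 0.44 − (0.0592/2)(10.686) = 0.124 V.

0.12 V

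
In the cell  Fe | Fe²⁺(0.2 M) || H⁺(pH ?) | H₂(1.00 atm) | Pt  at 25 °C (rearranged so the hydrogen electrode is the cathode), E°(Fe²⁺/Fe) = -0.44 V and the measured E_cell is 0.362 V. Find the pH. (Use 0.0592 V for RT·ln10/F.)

pH = 1.67

E°_cell = 0.44 V and n = 2.
log Q = n(E° − E)/0.0592 = 2×(0.44 − 0.362)/0.0592 = 2.635.
With Q = [Fe²⁺]·P(H₂) / [H⁺]^2, solving for [H⁺] gives log[H⁺] = -1.667, so pH = 1.67.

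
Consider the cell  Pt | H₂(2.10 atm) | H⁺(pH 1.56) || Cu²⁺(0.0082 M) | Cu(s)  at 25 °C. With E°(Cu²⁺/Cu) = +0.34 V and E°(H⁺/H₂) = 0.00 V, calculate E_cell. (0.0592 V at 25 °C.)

The Cu²⁺/Cu couple is the cathode, so E°_cell = 0.34 V; n = 2.
[H⁺] = 10^(−1.56) = 0.028 M, and Q = [H⁺]^2 / ([Cu²⁺]·P(H₂)) = 0.0441.
E = E° − (0.0592/2) log Q = 0.34 − (0.0592/2)(-1.356) = 0.380 V.

0.38 V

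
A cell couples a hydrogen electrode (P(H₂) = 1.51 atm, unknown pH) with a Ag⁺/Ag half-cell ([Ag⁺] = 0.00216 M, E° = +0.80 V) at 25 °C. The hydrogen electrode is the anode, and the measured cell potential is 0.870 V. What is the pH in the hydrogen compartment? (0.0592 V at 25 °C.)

E°_cell = 0.80 V and n = 2.
log Q = n(E° − E)/0.0592 = 2×(0.80 − 0.870)/0.0592 = -2.365.
With Q = [H⁺]^2 / ([Ag⁺]^2·P(H₂)), solving for [H⁺] gives log[H⁺] = -3.758, so pH = 3.76.

pH = 3.76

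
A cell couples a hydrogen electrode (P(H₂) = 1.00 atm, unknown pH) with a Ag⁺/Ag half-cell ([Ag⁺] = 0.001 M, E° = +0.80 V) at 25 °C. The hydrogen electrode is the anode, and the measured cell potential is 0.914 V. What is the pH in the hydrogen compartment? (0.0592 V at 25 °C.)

pH = 4.93

E°_cell = 0.80 V and n = 2.
log Q = n(E° − E)/0.0592 = 2×(0.80 − 0.914)/0.0592 = -3.851.
With Q = [H⁺]^2 / ([Ag⁺]^2·P(H₂)), solving for [H⁺] gives log[H⁺] = -4.926, so pH = 4.93.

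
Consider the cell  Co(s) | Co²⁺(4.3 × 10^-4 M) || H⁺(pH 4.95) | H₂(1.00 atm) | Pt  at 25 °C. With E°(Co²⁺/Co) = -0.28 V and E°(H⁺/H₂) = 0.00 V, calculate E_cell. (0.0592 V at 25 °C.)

The hydrogen couple is the cathode, so E°_cell = 0.28 V; n = 2.
[H⁺] = 10^(−4.95) = 1.1 × 10^-5 M, and Q = [Co²⁺]·P(H₂) / [H⁺]^2 = 3.42 × 10^6.
E = E° − (0.0592/2) log Q = 0.28 − (0.0592/2)(6.533) = 0.087 V.

0.087 V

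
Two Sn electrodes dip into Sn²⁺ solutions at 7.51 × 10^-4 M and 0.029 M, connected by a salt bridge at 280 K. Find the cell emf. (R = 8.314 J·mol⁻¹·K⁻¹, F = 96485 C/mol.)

0.044 V

Both half-cells are Sn²⁺/Sn, so E°_cell = 0. The concentrated side is the cathode; the cell reaction moves Sn²⁺ from high to low concentration with n = 2.
Q = [Sn²⁺]_dilute/[Sn²⁺]_conc = 7.51 × 10^-4/0.029 = 0.0259.
E = 0 − (RT/nF) ln Q = −((8.314×280)/(2×96485))(-3.654) = 0.0441 V.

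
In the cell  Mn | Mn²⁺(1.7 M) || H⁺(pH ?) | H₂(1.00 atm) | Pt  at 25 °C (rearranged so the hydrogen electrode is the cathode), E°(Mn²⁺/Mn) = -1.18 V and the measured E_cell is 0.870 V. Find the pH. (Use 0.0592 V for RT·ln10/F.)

pH = 5.12

E°_cell = 1.18 V and n = 2.
log Q = n(E° − E)/0.0592 = 2×(1.18 − 0.870)/0.0592 = 10.473.
With Q = [Mn²⁺]·P(H₂) / [H⁺]^2, solving for [H⁺] gives log[H⁺] = -5.121, so pH = 5.12.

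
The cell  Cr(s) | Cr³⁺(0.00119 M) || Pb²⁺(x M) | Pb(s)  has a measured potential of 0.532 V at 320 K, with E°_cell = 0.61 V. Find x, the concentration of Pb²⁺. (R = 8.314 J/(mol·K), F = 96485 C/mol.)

3.9 × 10^-5 M

From the Nernst equation, ln Q = nF(E° − E)/RT = 6×96485×(0.61 − 0.532)/(8.314×320) = 16.972, so Q = 2.35 × 10^7.
With Q = [Cr³⁺]^2/[Pb²⁺]^3 and the known concentrations, [Pb²⁺]^3 in the denominator gives [Pb²⁺] = 3.9 × 10^-5 M.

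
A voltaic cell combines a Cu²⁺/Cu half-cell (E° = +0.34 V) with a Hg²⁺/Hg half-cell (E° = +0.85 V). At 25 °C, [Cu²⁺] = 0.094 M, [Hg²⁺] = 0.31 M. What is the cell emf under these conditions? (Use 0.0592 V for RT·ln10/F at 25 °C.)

The Hg²⁺/Hg couple has the higher reduction potential and acts as the cathode, so E°_cell = +0.85 − (+0.34) = 0.51 V.
Balancing electrons gives n = 2; the reaction quotient is Q = [Cu²⁺]/[Hg²⁺] = 0.303.
At 25 °C, E = E° − (0.0592/n) log Q = 0.51 − (0.0592/2)(-0.518) = 0.510 + 0.015 = 0.525 V.

0.525 V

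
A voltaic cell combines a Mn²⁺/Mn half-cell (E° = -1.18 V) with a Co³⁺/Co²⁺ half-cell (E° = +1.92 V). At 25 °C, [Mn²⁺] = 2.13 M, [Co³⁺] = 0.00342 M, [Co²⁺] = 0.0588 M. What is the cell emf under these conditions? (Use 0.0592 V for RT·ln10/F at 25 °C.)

3.02 V

The Co³⁺/Co²⁺ couple has the higher reduction potential and acts as the cathode, so E°_cell = +1.92 − (-1.18) = 3.10 V.
Balancing electrons gives n = 2; the reaction quotient is Q = [Mn²⁺]·[Co²⁺]^2/[Co³⁺]^2 = 630.
At 25 °C, E = E° − (0.0592/n) log Q = 3.10 − (0.0592/2)(2.799) = 3.100 − 0.083 = 3.017 V.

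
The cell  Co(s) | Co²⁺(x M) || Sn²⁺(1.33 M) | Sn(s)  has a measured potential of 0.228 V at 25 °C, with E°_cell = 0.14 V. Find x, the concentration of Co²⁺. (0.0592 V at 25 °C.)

0.0014 M

From the Nernst equation, log Q = n(E° − E)/0.0592 = 2(0.14 − 0.228)/0.0592 = -2.973, so Q = 0.00106.
With Q = [Co²⁺]/[Sn²⁺] and the known concentrations, [Co²⁺] in the numerator gives [Co²⁺] = 0.0014 M.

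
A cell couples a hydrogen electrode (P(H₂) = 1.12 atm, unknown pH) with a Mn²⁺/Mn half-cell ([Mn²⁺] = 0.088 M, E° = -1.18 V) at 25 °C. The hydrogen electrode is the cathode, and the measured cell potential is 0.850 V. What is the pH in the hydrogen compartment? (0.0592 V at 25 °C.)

pH = 6.08

E°_cell = 1.18 V and n = 2.
log Q = n(E° − E)/0.0592 = 2×(1.18 − 0.850)/0.0592 = 11.149.
With Q = [Mn²⁺]·P(H₂) / [H⁺]^2, solving for [H⁺] gives log[H⁺] = -6.077, so pH = 6.08.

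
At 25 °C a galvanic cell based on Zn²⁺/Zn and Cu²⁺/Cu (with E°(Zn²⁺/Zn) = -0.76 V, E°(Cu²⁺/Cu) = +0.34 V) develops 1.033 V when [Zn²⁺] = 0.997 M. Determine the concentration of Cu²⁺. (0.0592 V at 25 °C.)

0.0054 M

From the Nernst equation, log Q = n(E° − E)/0.0592 = 2(1.10 − 1.033)/0.0592 = 2.264, so Q = 183.
With Q = [Zn²⁺]/[Cu²⁺] and the known concentrations, [Cu²⁺] in the denominator gives [Cu²⁺] = 0.0054 M.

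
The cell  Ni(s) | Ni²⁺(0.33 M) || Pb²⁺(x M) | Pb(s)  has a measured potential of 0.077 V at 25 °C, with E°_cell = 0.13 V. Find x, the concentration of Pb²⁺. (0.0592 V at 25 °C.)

From the Nernst equation, log Q = n(E° − E)/0.0592 = 2(0.13 − 0.077)/0.0592 = 1.791, so Q = 61.7.
With Q = [Ni²⁺]/[Pb²⁺] and the known concentrations, [Pb²⁺] in the denominator gives [Pb²⁺] = 0.0053 M.

0.0053 M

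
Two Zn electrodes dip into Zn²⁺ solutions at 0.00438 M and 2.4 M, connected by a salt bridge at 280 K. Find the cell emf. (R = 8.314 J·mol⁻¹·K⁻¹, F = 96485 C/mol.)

0.076 V

Both half-cells are Zn²⁺/Zn, so E°_cell = 0. The concentrated side is the cathode; the cell reaction moves Zn²⁺ from high to low concentration with n = 2.
Q = [Zn²⁺]_dilute/[Zn²⁺]_conc = 0.00438/2.4 = 0.00183.
E = 0 − (RT/nF) ln Q = −((8.314×280)/(2×96485))(-6.306) = 0.0761 V.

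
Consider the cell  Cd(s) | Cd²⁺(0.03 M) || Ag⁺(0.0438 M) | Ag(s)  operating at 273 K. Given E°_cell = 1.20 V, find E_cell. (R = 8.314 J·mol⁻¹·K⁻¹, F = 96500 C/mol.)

Balancing electrons gives n = 2; the reaction quotient is Q = [Cd²⁺]/[Ag⁺]^2 = 15.6.
E = E° − (RT/nF) ln Q = 1.20 − (8.314×273)/(2×96500) × (2.750) = 1.200 − 0.032 = 1.168 V.

1.17 V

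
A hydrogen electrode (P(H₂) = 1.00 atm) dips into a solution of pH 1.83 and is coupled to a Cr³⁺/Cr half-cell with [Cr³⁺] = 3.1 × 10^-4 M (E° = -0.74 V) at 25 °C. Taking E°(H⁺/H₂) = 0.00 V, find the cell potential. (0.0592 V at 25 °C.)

0.70 V

The hydrogen couple is the cathode, so E°_cell = 0.74 V; n = 6.
[H⁺] = 10^(−1.83) = 0.015 M, and Q = [Cr³⁺]^2·P(H₂)^3 / [H⁺]^6 = 9180.
E = E° − (0.0592/6) log Q = 0.74 − (0.0592/6)(3.963) = 0.701 V.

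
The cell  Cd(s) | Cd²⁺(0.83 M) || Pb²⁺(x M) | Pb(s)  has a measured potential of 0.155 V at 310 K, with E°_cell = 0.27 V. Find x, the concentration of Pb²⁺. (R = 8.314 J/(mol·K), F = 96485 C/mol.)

From the Nernst equation, ln Q = nF(E° − E)/RT = 2×96485×(0.27 − 0.155)/(8.314×310) = 8.610, so Q = 5490.
With Q = [Cd²⁺]/[Pb²⁺] and the known concentrations, [Pb²⁺] in the denominator gives [Pb²⁺] = 1.5 × 10^-4 M.

1.5 × 10^-4 M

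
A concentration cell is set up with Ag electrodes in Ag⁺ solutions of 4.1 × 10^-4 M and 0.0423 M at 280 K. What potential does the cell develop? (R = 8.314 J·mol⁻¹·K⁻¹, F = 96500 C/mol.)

0.11 V

Both half-cells are Ag⁺/Ag, so E°_cell = 0. The concentrated side is the cathode; the cell reaction moves Ag⁺ from high to low concentration with n = 1.
Q = [Ag⁺]_dilute/[Ag⁺]_conc = 4.1 × 10^-4/0.0423 = 0.00969.
E = 0 − (RT/nF) ln Q = −((8.314×280)/(1×96500))(-4.636) = 0.1118 V.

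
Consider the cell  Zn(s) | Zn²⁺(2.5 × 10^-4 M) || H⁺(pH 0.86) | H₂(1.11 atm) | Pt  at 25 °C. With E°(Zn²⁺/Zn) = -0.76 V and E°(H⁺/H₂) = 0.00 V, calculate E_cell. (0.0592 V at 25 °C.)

0.81 V

The hydrogen couple is the cathode, so E°_cell = 0.76 V; n = 2.
[H⁺] = 10^(−0.86) = 0.14 M, and Q = [Zn²⁺]·P(H₂) / [H⁺]^2 = 0.0146.
E = E° − (0.0592/2) log Q = 0.76 − (0.0592/2)(-1.837) = 0.814 V.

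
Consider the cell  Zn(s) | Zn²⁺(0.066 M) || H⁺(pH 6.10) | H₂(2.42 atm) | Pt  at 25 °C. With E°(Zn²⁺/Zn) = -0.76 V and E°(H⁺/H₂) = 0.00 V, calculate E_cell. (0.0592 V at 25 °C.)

The hydrogen couple is the cathode, so E°_cell = 0.76 V; n = 2.
[H⁺] = 10^(−6.10) = 7.9 × 10^-7 M, and Q = [Zn²⁺]·P(H₂) / [H⁺]^2 = 2.53 × 10^11.
E = E° − (0.0592/2) log Q = 0.76 − (0.0592/2)(11.403) = 0.422 V.

0.42 V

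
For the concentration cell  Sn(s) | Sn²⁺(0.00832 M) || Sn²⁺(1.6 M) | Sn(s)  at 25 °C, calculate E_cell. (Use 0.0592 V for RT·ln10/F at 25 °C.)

0.068 V

Both half-cells are Sn²⁺/Sn, so E°_cell = 0. The concentrated side is the cathode; the cell reaction moves Sn²⁺ from high to low concentration with n = 2.
Q = [Sn²⁺]_dilute/[Sn²⁺]_conc = 0.00832/1.6 = 0.00520.
E = 0 − (0.0592/2) log Q = −(0.0592/2)(-2.284) = 0.0676 V.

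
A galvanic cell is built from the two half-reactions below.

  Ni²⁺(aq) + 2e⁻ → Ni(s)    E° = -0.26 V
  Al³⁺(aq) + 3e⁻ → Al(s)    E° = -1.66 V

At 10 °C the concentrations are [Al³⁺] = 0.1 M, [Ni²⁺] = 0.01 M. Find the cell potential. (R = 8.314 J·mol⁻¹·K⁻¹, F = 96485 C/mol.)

1.36 V

The Ni²⁺/Ni couple has the higher reduction potential and acts as the cathode, so E°_cell = -0.26 − (-1.66) = 1.40 V.
Balancing electrons gives n = 6; the reaction quotient is Q = [Al³⁺]^2/[Ni²⁺]^3 = 1 × 10^4.
E = E° − (RT/nF) ln Q = 1.40 − (8.314×283)/(6×96485) × (9.210) = 1.400 − 0.037 = 1.363 V.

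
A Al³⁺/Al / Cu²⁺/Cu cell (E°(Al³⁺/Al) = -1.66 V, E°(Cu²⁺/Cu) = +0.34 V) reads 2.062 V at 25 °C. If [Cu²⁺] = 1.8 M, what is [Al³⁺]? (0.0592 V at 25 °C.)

0.0017 M

From the Nernst equation, log Q = n(E° − E)/0.0592 = 6(2.00 − 2.062)/0.0592 = -6.284, so Q = 5.2 × 10^-7.
With Q = [Al³⁺]^2/[Cu²⁺]^3 and the known concentrations, [Al³⁺]^2 in the numerator gives [Al³⁺] = 0.0017 M.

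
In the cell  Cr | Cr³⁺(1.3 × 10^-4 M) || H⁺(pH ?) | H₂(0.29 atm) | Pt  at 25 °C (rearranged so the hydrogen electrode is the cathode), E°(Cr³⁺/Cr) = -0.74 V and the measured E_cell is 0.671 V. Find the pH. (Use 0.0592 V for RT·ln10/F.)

E°_cell = 0.74 V and n = 6.
log Q = n(E° − E)/0.0592 = 6×(0.74 − 0.671)/0.0592 = 6.993.
With Q = [Cr³⁺]^2·P(H₂)^3 / [H⁺]^6, solving for [H⁺] gives log[H⁺] = -2.730, so pH = 2.73.

pH = 2.73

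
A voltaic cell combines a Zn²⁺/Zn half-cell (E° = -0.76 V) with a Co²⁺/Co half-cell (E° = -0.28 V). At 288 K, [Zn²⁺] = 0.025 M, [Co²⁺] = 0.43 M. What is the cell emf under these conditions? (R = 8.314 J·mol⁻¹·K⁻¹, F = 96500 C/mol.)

0.515 V

The Co²⁺/Co couple has the higher reduction potential and acts as the cathode, so E°_cell = -0.28 − (-0.76) = 0.48 V.
Balancing electrons gives n = 2; the reaction quotient is Q = [Zn²⁺]/[Co²⁺] = 0.0581.
E = E° − (RT/nF) ln Q = 0.48 − (8.314×288)/(2×96500) × (-2.845) = 0.480 + 0.035 = 0.515 V.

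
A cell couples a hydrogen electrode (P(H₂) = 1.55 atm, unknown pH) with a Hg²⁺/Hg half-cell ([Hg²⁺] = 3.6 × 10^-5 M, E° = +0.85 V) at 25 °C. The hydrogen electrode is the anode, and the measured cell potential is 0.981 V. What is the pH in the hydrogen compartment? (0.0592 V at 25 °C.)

pH = 4.34

E°_cell = 0.85 V and n = 2.
log Q = n(E° − E)/0.0592 = 2×(0.85 − 0.981)/0.0592 = -4.426.
With Q = [H⁺]^2 / ([Hg²⁺]·P(H₂)), solving for [H⁺] gives log[H⁺] = -4.340, so pH = 4.34.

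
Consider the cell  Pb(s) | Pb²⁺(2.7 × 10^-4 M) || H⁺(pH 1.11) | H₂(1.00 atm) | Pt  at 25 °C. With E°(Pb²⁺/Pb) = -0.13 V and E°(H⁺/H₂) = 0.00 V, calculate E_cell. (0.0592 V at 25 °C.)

0.17 V

The hydrogen couple is the cathode, so E°_cell = 0.13 V; n = 2.
[H⁺] = 10^(−1.11) = 0.078 M, and Q = [Pb²⁺]·P(H₂) / [H⁺]^2 = 0.0448.
E = E° − (0.0592/2) log Q = 0.13 − (0.0592/2)(-1.349) = 0.170 V.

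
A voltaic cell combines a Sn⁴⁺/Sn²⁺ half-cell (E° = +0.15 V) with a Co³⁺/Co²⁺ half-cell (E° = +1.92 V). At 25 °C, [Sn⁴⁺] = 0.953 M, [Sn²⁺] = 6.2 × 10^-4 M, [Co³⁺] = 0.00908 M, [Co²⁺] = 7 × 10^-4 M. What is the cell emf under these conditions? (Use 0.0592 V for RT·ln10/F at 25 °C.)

1.74 V

The Co³⁺/Co²⁺ couple has the higher reduction potential and acts as the cathode, so E°_cell = +1.92 − (+0.15) = 1.77 V.
Balancing electrons gives n = 2; the reaction quotient is Q = [Sn⁴⁺]·[Co²⁺]^2/([Sn²⁺]·[Co³⁺]^2) = 9.14.
At 25 °C, E = E° − (0.0592/n) log Q = 1.77 − (0.0592/2)(0.961) = 1.770 − 0.028 = 1.742 V.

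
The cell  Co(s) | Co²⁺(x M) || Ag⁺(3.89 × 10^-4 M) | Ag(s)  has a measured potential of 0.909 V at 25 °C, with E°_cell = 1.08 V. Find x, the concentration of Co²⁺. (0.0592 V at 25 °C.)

0.091 M

From the Nernst equation, log Q = n(E° − E)/0.0592 = 2(1.08 − 0.909)/0.0592 = 5.777, so Q = 5.98 × 10^5.
With Q = [Co²⁺]/[Ag⁺]^2 and the known concentrations, [Co²⁺] in the numerator gives [Co²⁺] = 0.091 M.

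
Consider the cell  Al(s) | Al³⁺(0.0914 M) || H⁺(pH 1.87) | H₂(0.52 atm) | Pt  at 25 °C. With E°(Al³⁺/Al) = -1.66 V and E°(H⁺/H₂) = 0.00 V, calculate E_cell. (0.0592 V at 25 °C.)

1.58 V

The hydrogen couple is the cathode, so E°_cell = 1.66 V; n = 6.
[H⁺] = 10^(−1.87) = 0.013 M, and Q = [Al³⁺]^2·P(H₂)^3 / [H⁺]^6 = 1.95 × 10^8.
E = E° − (0.0592/6) log Q = 1.66 − (0.0592/6)(8.290) = 1.578 V.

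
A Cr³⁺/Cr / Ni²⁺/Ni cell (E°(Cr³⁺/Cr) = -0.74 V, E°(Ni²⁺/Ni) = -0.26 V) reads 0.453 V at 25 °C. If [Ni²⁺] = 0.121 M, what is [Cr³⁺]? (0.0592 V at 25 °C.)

From the Nernst equation, log Q = n(E° − E)/0.0592 = 6(0.48 − 0.453)/0.0592 = 2.736, so Q = 545.
With Q = [Cr³⁺]^2/[Ni²⁺]^3 and the known concentrations, [Cr³⁺]^2 in the numerator gives [Cr³⁺] = 0.98 M.

0.98 M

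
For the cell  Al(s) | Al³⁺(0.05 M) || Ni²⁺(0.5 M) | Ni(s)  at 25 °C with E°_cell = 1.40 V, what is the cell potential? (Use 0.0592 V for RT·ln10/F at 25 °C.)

1.42 V

Balancing electrons gives n = 6; the reaction quotient is Q = [Al³⁺]^2/[Ni²⁺]^3 = 0.0200.
At 25 °C, E = E° − (0.0592/n) log Q = 1.40 − (0.0592/6)(-1.699) = 1.400 + 0.017 = 1.417 V.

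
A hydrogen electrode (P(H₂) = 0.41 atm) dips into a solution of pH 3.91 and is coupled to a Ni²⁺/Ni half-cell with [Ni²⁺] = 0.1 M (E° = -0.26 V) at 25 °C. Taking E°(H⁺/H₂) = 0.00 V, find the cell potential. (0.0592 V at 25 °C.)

0.070 V

The hydrogen couple is the cathode, so E°_cell = 0.26 V; n = 2.
[H⁺] = 10^(−3.91) = 1.2 × 10^-4 M, and Q = [Ni²⁺]·P(H₂) / [H⁺]^2 = 2.71 × 10^6.
E = E° − (0.0592/2) log Q = 0.26 − (0.0592/2)(6.433) = 0.070 V.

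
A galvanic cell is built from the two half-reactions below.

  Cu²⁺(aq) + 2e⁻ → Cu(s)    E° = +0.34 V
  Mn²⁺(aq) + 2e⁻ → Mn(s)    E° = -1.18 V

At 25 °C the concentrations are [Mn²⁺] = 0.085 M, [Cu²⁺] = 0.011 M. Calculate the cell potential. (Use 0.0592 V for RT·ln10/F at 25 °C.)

The Cu²⁺/Cu couple has the higher reduction potential and acts as the cathode, so E°_cell = +0.34 − (-1.18) = 1.52 V.
Balancing electrons gives n = 2; the reaction quotient is Q = [Mn²⁺]/[Cu²⁺] = 7.73.
At 25 °C, E = E° − (0.0592/n) log Q = 1.52 − (0.0592/2)(0.888) = 1.520 − 0.026 = 1.494 V.

1.49 V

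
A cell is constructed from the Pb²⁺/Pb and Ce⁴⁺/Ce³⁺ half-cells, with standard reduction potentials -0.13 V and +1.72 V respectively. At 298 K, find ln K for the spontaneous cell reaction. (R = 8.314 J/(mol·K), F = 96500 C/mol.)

ln K = 144.1

E°_cell = +1.72 − (-0.13) = 1.85 V, with n = 2 electrons transferred.
At equilibrium E = 0, so the Nernst equation gives ln K = nFE°/RT = (2)(96500)(1.85)/((8.314)(298)) = 144.11.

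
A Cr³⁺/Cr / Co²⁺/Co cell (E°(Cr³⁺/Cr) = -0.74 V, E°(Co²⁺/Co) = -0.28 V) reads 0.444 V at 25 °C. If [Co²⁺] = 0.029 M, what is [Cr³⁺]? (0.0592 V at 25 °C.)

From the Nernst equation, log Q = n(E° − E)/0.0592 = 6(0.46 − 0.444)/0.0592 = 1.622, so Q = 41.8.
With Q = [Cr³⁺]^2/[Co²⁺]^3 and the known concentrations, [Cr³⁺]^2 in the numerator gives [Cr³⁺] = 0.032 M.

0.032 M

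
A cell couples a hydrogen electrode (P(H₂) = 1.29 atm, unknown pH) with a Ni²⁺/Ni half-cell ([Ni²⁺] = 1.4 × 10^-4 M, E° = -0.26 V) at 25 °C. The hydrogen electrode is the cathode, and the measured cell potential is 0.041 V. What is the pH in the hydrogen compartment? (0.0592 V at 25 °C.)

E°_cell = 0.26 V and n = 2.
log Q = n(E° − E)/0.0592 = 2×(0.26 − 0.041)/0.0592 = 7.399.
With Q = [Ni²⁺]·P(H₂) / [H⁺]^2, solving for [H⁺] gives log[H⁺] = -5.571, so pH = 5.57.

pH = 5.57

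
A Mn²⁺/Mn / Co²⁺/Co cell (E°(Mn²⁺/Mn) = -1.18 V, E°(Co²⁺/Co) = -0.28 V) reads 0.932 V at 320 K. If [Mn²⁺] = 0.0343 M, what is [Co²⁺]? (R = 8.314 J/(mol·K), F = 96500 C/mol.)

0.35 M

From the Nernst equation, ln Q = nF(E° − E)/RT = 2×96500×(0.90 − 0.932)/(8.314×320) = -2.321, so Q = 0.0981.
With Q = [Mn²⁺]/[Co²⁺] and the known concentrations, [Co²⁺] in the denominator gives [Co²⁺] = 0.35 M.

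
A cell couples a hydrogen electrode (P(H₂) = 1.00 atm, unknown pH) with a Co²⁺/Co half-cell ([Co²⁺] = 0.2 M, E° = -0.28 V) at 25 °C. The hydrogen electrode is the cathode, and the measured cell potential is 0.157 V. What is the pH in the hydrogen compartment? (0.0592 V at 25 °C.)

E°_cell = 0.28 V and n = 2.
log Q = n(E° − E)/0.0592 = 2×(0.28 − 0.157)/0.0592 = 4.155.
With Q = [Co²⁺]·P(H₂) / [H⁺]^2, solving for [H⁺] gives log[H⁺] = -2.427, so pH = 2.43.

pH = 2.43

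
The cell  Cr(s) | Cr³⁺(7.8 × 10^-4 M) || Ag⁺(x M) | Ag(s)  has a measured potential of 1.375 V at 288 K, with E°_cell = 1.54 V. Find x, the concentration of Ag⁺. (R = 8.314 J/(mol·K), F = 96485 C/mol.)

From the Nernst equation, ln Q = nF(E° − E)/RT = 3×96485×(1.54 − 1.375)/(8.314×288) = 19.946, so Q = 4.6 × 10^8.
With Q = [Cr³⁺]/[Ag⁺]^3 and the known concentrations, [Ag⁺]^3 in the denominator gives [Ag⁺] = 1.2 × 10^-4 M.

1.2 × 10^-4 M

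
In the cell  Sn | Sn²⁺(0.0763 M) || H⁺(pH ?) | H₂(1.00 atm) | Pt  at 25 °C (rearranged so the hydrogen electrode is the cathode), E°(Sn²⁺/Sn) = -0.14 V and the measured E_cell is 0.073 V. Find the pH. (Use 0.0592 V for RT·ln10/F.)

E°_cell = 0.14 V and n = 2.
log Q = n(E° − E)/0.0592 = 2×(0.14 − 0.073)/0.0592 = 2.264.
With Q = [Sn²⁺]·P(H₂) / [H⁺]^2, solving for [H⁺] gives log[H⁺] = -1.690, so pH = 1.69.

pH = 1.69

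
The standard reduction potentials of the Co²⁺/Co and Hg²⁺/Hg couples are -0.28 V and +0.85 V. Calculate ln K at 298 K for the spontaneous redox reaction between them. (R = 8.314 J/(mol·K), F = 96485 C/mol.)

ln K = 88.0

E°_cell = +0.85 − (-0.28) = 1.13 V, with n = 2 electrons transferred.
At equilibrium E = 0, so the Nernst equation gives ln K = nFE°/RT = (2)(96485)(1.13)/((8.314)(298)) = 88.01.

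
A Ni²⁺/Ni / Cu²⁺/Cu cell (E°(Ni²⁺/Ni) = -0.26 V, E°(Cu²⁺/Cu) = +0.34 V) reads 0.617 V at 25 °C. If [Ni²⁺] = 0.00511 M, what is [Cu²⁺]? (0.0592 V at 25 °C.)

From the Nernst equation, log Q = n(E° − E)/0.0592 = 2(0.60 − 0.617)/0.0592 = -0.574, so Q = 0.266.
With Q = [Ni²⁺]/[Cu²⁺] and the known concentrations, [Cu²⁺] in the denominator gives [Cu²⁺] = 0.019 M.

0.019 M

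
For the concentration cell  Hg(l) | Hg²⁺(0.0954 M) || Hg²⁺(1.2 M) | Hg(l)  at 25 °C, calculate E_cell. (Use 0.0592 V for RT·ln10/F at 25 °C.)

Both half-cells are Hg²⁺/Hg, so E°_cell = 0. The concentrated side is the cathode; the cell reaction moves Hg²⁺ from high to low concentration with n = 2.
Q = [Hg²⁺]_dilute/[Hg²⁺]_conc = 0.0954/1.2 = 0.0795.
E = 0 − (0.0592/2) log Q = −(0.0592/2)(-1.100) = 0.0326 V.

0.033 V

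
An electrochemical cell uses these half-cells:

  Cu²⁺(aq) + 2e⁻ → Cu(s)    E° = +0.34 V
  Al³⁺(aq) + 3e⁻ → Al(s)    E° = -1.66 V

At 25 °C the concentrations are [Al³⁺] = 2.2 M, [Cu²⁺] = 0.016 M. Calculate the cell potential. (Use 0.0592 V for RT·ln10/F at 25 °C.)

1.94 V

The Cu²⁺/Cu couple has the higher reduction potential and acts as the cathode, so E°_cell = +0.34 − (-1.66) = 2.00 V.
Balancing electrons gives n = 6; the reaction quotient is Q = [Al³⁺]^2/[Cu²⁺]^3 = 1.18 × 10^6.
At 25 °C, E = E° − (0.0592/n) log Q = 2.00 − (0.0592/6)(6.072) = 2.000 − 0.060 = 1.940 V.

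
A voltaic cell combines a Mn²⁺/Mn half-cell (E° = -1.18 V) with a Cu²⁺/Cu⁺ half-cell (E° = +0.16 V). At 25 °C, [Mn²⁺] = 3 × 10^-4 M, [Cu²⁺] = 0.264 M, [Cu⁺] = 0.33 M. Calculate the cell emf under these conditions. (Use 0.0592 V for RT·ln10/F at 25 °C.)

1.44 V

The Cu²⁺/Cu⁺ couple has the higher reduction potential and acts as the cathode, so E°_cell = +0.16 − (-1.18) = 1.34 V.
Balancing electrons gives n = 2; the reaction quotient is Q = [Mn²⁺]·[Cu⁺]^2/[Cu²⁺]^2 = 4.69 × 10^-4.
At 25 °C, E = E° − (0.0592/n) log Q = 1.34 − (0.0592/2)(-3.329) = 1.340 + 0.099 = 1.439 V.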